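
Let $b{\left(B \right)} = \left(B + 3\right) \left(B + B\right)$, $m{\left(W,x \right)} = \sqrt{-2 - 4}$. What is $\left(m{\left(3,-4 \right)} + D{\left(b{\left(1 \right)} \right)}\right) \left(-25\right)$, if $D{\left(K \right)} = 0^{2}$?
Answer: $- 25 i \sqrt{6} \approx - 61.237 i$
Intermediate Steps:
$m{\left(W,x \right)} = i \sqrt{6}$ ($m{\left(W,x \right)} = \sqrt{-6} = i \sqrt{6}$)
$b{\left(B \right)} = 2 B \left(3 + B\right)$ ($b{\left(B \right)} = \left(3 + B\right) 2 B = 2 B \left(3 + B\right)$)
$D{\left(K \right)} = 0$
$\left(m{\left(3,-4 \right)} + D{\left(b{\left(1 \right)} \right)}\right) \left(-25\right) = \left(i \sqrt{6} + 0\right) \left(-25\right) = i \sqrt{6} \left(-25\right) = - 25 i \sqrt{6}$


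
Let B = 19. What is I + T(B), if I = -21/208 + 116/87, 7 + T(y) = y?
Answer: 8257/624 ≈ 13.232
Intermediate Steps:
T(y) = -7 + y
I = 769/624 (I = -21*1/208 + 116*(1/87) = -21/208 + 4/3 = 769/624 ≈ 1.2324)
I + T(B) = 769/624 + (-7 + 19) = 769/624 + 12 = 8257/624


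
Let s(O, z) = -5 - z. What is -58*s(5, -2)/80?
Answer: 87/40 ≈ 2.1750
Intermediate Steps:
-58*s(5, -2)/80 = -58*(-5 - 1*(-2))/80 = -58*(-5 + 2)*(1/80) = -58*(-3)*(1/80) = 174*(1/80) = 87/40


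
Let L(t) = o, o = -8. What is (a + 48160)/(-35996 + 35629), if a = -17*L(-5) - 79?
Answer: -48217/367 ≈ -131.38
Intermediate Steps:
L(t) = -8
a = 57 (a = -17*(-8) - 79 = 136 - 79 = 57)
(a + 48160)/(-35996 + 35629) = (57 + 48160)/(-35996 + 35629) = 48217/(-367) = 48217*(-1/367) = -48217/367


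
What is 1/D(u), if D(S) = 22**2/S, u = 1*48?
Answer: 12/121 ≈ 0.099174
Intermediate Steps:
u = 48
D(S) = 484/S
1/D(u) = 1/(484/48) = 1/(484*(1/48)) = 1/(121/12) = 12/121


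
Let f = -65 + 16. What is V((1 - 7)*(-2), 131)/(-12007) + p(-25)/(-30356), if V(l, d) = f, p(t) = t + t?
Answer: 1043897/182242246 ≈ 0.0057281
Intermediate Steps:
p(t) = 2*t
f = -49
V(l, d) = -49
V((1 - 7)*(-2), 131)/(-12007) + p(-25)/(-30356) = -49/(-12007) + (2*(-25))/(-30356) = -49*(-1/12007) - 50*(-1/30356) = 49/12007 + 25/15178 = 1043897/182242246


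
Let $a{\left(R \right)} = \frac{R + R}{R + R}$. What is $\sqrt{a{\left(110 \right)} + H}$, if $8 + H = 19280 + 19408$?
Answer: $\sqrt{38681} \approx 196.67$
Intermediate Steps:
$a{\left(R \right)} = 1$ ($a{\left(R \right)} = \frac{2 R}{2 R} = 2 R \frac{1}{2 R} = 1$)
$H = 38680$ ($H = -8 + \left(19280 + 19408\right) = -8 + 38688 = 38680$)
$\sqrt{a{\left(110 \right)} + H} = \sqrt{1 + 38680} = \sqrt{38681}$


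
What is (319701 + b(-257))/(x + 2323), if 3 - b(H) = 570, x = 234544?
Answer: 319134/236867 ≈ 1.3473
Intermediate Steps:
b(H) = -567 (b(H) = 3 - 1*570 = 3 - 570 = -567)
(319701 + b(-257))/(x + 2323) = (319701 - 567)/(234544 + 2323) = 319134/236867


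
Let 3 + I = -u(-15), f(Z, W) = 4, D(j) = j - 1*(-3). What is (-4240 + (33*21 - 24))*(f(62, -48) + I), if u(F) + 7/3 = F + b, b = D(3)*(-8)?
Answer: -710629/3 ≈ -2.3688e+5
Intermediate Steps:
D(j) = 3 + j (D(j) = j + 3 = 3 + j)
b = -48 (b = (3 + 3)*(-8) = 6*(-8) = -48)
u(F) = -151/3 + F (u(F) = -7/3 + (F - 48) = -7/3 + (-48 + F) = -151/3 + F)
I = 187/3 (I = -3 - (-151/3 - 15) = -3 - 1*(-196/3) = -3 + 196/3 = 187/3 ≈ 62.333)
(-4240 + (33*21 - 24))*(f(62, -48) + I) = (-4240 + (33*21 - 24))*(4 + 187/3) = (-4240 + (693 - 24))*(199/3) = (-4240 + 669)*(199/3) = -3571*199/3 = -710629/3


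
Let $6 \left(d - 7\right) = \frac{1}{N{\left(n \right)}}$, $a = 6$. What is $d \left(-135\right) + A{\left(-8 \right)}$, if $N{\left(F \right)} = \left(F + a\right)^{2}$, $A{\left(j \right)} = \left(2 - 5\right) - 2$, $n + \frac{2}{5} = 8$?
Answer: $- \frac{8786725}{9248} \approx -950.12$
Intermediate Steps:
$n = \frac{38}{5}$ ($n = - \frac{2}{5} + 8 = \frac{38}{5} \approx 7.6$)
$A{\left(j \right)} = -5$ ($A{\left(j \right)} = -3 - 2 = -5$)
$N{\left(F \right)} = \left(6 + F\right)^{2}$ ($N{\left(F \right)} = \left(F + 6\right)^{2} = \left(6 + F\right)^{2}$)
$d = \frac{194233}{27744}$ ($d = 7 + \frac{1}{6 \left(6 + \frac{38}{5}\right)^{2}} = 7 + \frac{1}{6 \left(\frac{68}{5}\right)^{2}} = 7 + \frac{1}{6 \cdot \frac{4624}{25}} = 7 + \frac{1}{6} \cdot \frac{25}{4624} = 7 + \frac{25}{27744} = \frac{194233}{27744} \approx 7.0009$)
$d \left(-135\right) + A{\left(-8 \right)} = \frac{194233}{27744} \left(-135\right) - 5 = - \frac{8740485}{9248} - 5 = - \frac{8786725}{9248}$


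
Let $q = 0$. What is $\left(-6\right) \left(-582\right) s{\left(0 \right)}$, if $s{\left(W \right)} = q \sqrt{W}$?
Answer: $0$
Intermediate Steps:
$s{\left(W \right)} = 0$ ($s{\left(W \right)} = 0 \sqrt{W} = 0$)
$\left(-6\right) \left(-582\right) s{\left(0 \right)} = \left(-6\right) \left(-582\right) 0 = 3492 \cdot 0 = 0$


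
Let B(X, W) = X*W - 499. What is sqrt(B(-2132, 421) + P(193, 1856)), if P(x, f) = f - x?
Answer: 2*I*sqrt(224102) ≈ 946.79*I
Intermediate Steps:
B(X, W) = -499 + W*X (B(X, W) = W*X - 499 = -499 + W*X)
sqrt(B(-2132, 421) + P(193, 1856)) = sqrt((-499 + 421*(-2132)) + (1856 - 1*193)) = sqrt((-499 - 897572) + (1856 - 193)) = sqrt(-898071 + 1663) = sqrt(-896408) = 2*I*sqrt(224102)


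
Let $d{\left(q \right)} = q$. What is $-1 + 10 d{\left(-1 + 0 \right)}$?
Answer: $-11$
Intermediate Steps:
$-1 + 10 d{\left(-1 + 0 \right)} = -1 + 10 \left(-1 + 0\right) = -1 + 10 \left(-1\right) = -1 - 10 = -11$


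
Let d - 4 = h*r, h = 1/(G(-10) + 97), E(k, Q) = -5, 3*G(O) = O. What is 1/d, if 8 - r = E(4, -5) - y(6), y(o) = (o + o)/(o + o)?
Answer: 281/1166 ≈ 0.24099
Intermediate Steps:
G(O) = O/3
y(o) = 1 (y(o) = (2*o)/((2*o)) = (2*o)*(1/(2*o)) = 1)
h = 3/281 (h = 1/((⅓)*(-10) + 97) = 1/(-10/3 + 97) = 1/(281/3) = 3/281 ≈ 0.010676)
r = 14 (r = 8 - (-5 - 1*1) = 8 - (-5 - 1) = 8 - 1*(-6) = 8 + 6 = 14)
d = 1166/281 (d = 4 + (3/281)*14 = 4 + 42/281 = 1166/281 ≈ 4.1495)
1/d = 1/(1166/281) = 281/1166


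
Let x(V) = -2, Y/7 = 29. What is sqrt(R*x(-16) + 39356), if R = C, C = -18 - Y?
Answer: 3*sqrt(4422) ≈ 199.49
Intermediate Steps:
Y = 203 (Y = 7*29 = 203)
C = -221 (C = -18 - 1*203 = -18 - 203 = -221)
R = -221
sqrt(R*x(-16) + 39356) = sqrt(-221*(-2) + 39356) = sqrt(442 + 39356) = sqrt(39798) = 3*sqrt(4422)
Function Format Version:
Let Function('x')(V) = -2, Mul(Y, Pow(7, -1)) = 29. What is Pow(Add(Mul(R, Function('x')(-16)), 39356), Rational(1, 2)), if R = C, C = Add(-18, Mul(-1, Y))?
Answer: Mul(3, Pow(4422, Rational(1, 2))) ≈ 199.49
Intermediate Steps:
Y = 203 (Y = Mul(7, 29) = 203)
C = -221 (C = Add(-18, Mul(-1, 203)) = Add(-18, -203) = -221)
R = -221
Pow(Add(Mul(R, Function('x')(-16)), 39356), Rational(1, 2)) = Pow(Add(Mul(-221, -2), 39356), Rational(1, 2)) = Pow(Add(442, 39356), Rational(1, 2)) = Pow(39798, Rational(1, 2)) = Mul(3, Pow(4422, Rational(1, 2)))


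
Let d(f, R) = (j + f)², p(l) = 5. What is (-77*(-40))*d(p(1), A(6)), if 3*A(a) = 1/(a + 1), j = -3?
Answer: 12320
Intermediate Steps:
A(a) = 1/(3*(1 + a)) (A(a) = 1/(3*(a + 1)) = 1/(3*(1 + a)))
d(f, R) = (-3 + f)²
(-77*(-40))*d(p(1), A(6)) = (-77*(-40))*(-3 + 5)² = 3080*2² = 3080*4 = 12320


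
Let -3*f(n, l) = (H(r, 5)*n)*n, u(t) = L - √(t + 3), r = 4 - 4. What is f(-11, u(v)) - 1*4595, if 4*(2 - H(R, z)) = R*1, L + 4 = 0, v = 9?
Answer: -14027/3 ≈ -4675.7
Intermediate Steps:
L = -4 (L = -4 + 0 = -4)
r = 0
u(t) = -4 - √(3 + t) (u(t) = -4 - √(t + 3) = -4 - √(3 + t))
H(R, z) = 2 - R/4
f(n, l) = -2*n²/3 (f(n, l) = -(2 - ¼*0)*n*n/3 = -(2 + 0)*n*n/3 = -2*n*n/3 = -2*n²/3)
f(-11, u(v)) - 1*4595 = -⅔*(-11)² - 1*4595 = -⅔*121 - 4595 = -242/3 - 4595 = -14027/3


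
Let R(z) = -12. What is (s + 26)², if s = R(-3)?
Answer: 196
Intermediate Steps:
s = -12
(s + 26)² = (-12 + 26)² = 14² = 196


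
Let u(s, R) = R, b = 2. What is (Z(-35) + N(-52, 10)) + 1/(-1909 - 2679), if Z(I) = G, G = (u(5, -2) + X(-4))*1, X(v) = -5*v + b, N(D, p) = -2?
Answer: 82583/4588 ≈ 18.000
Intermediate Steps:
X(v) = 2 - 5*v (X(v) = -5*v + 2 = 2 - 5*v)
G = 20 (G = (-2 + (2 - 5*(-4)))*1 = (-2 + (2 + 20))*1 = (-2 + 22)*1 = 20*1 = 20)
Z(I) = 20
(Z(-35) + N(-52, 10)) + 1/(-1909 - 2679) = (20 - 2) + 1/(-1909 - 2679) = 18 + 1/(-4588) = 18 - 1/4588 = 82583/4588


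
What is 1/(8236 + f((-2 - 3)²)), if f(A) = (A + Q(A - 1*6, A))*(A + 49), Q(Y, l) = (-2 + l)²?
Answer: 1/49232 ≈ 2.0312e-5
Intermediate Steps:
f(A) = (49 + A)*(A + (-2 + A)²) (f(A) = (A + (-2 + A)²)*(A + 49) = (A + (-2 + A)²)*(49 + A) = (49 + A)*(A + (-2 + A)²))
1/(8236 + f((-2 - 3)²)) = 1/(8236 + (196 + ((-2 - 3)²)³ - 143*(-2 - 3)² + 46*((-2 - 3)²)²)) = 1/(8236 + (196 + ((-5)²)³ - 143*(-5)² + 46*((-5)²)²)) = 1/(8236 + (196 + 25³ - 143*25 + 46*25²)) = 1/(8236 + (196 + 15625 - 3575 + 46*625)) = 1/(8236 + (196 + 15625 - 3575 + 28750)) = 1/(8236 + 40996) = 1/49232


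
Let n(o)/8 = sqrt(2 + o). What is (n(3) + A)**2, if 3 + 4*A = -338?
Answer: 121401/16 - 1364*sqrt(5) ≈ 4537.6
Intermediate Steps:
A = -341/4 (A = -3/4 + (1/4)*(-338) = -3/4 - 169/2 = -341/4 ≈ -85.250)
n(o) = 8*sqrt(2 + o)
(n(3) + A)**2 = (8*sqrt(2 + 3) - 341/4)**2 = (8*sqrt(5) - 341/4)**2 = (-341/4 + 8*sqrt(5))**2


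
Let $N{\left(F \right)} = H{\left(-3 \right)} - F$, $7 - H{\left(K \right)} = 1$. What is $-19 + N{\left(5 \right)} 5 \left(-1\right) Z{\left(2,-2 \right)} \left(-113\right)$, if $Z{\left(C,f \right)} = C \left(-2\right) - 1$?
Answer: $-2844$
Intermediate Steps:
$H{\left(K \right)} = 6$ ($H{\left(K \right)} = 7 - 1 = 6$)
$Z{\left(C,f \right)} = -1 - 2 C$ ($Z{\left(C,f \right)} = - 2 C - 1 = -1 - 2 C$)
$N{\left(F \right)} = 6 - F$
$-19 + N{\left(5 \right)} 5 \left(-1\right) Z{\left(2,-2 \right)} \left(-113\right) = -19 + \left(6 - 5\right) 5 \left(-1\right) \left(-1 - 4\right) \left(-113\right) = -19 + 1 \cdot 5 \left(-1\right) \left(-5\right) \left(-113\right) = -19 + 5 \left(-1\right) \left(-5\right) \left(-113\right) = -19 + \left(-5\right) \left(-5\right) \left(-113\right) = -19 + 25 \left(-113\right) = -19 - 2825 = -2844$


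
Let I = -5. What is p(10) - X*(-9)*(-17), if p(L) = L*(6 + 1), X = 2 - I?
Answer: -1001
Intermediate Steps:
X = 7 (X = 2 - 1*(-5) = 2 + 5 = 7)
p(L) = 7*L (p(L) = L*7 = 7*L)
p(10) - X*(-9)*(-17) = 7*10 - 7*(-9)*(-17) = 70 - (-63)*(-17) = 70 - 1*1071 = 70 - 1071 = -1001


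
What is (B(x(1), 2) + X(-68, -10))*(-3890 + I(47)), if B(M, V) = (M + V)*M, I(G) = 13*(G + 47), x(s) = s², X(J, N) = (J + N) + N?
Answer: 226780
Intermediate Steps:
X(J, N) = J + 2*N
I(G) = 611 + 13*G (I(G) = 13*(47 + G) = 611 + 13*G)
B(M, V) = M*(M + V)
(B(x(1), 2) + X(-68, -10))*(-3890 + I(47)) = (1²*(1² + 2) + (-68 + 2*(-10)))*(-3890 + (611 + 13*47)) = (1*(1 + 2) + (-68 - 20))*(-3890 + (611 + 611)) = (1*3 - 88)*(-3890 + 1222) = (3 - 88)*(-2668) = -85*(-2668) = 226780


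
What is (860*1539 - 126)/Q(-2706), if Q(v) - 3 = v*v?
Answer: 441138/2440813 ≈ 0.18073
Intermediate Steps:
Q(v) = 3 + v**2 (Q(v) = 3 + v*v = 3 + v**2)
(860*1539 - 126)/Q(-2706) = (860*1539 - 126)/(3 + (-2706)**2) = (1323540 - 126)/(3 + 7322436) = 1323414/7322439 = 1323414*(1/7322439) = 441138/2440813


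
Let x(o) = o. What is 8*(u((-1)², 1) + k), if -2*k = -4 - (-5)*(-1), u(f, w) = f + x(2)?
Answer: 60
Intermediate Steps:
u(f, w) = 2 + f (u(f, w) = f + 2 = 2 + f)
k = 9/2 (k = -(-4 - (-5)*(-1))/2 = -(-4 - 1*5)/2 = -(-4 - 5)/2 = -½*(-9) = 9/2 ≈ 4.5000)
8*(u((-1)², 1) + k) = 8*((2 + (-1)²) + 9/2) = 8*((2 + 1) + 9/2) = 8*(3 + 9/2) = 8*(15/2) = 60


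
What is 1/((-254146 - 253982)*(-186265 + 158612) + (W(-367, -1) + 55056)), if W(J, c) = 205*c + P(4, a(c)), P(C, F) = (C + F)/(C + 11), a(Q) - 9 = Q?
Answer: 5/70256592179 ≈ 7.1168e-11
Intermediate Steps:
a(Q) = 9 + Q
P(C, F) = (C + F)/(11 + C)
W(J, c) = 13/15 + 3076*c/15 (W(J, c) = 205*c + (4 + (9 + c))/(11 + 4) = 205*c + (13 + c)/15 = 205*c + (13/15 + c/15) = 13/15 + 3076*c/15)
1/((-254146 - 253982)*(-186265 + 158612) + (W(-367, -1) + 55056)) = 1/((-254146 - 253982)*(-186265 + 158612) + ((13/15 + (3076/15)*(-1)) + 55056)) = 1/(-508128*(-27653) + ((13/15 - 3076/15) + 55056)) = 1/(14051263584 + (-1021/5 + 55056)) = 1/(14051263584 + 274259/5) = 1/(70256592179/5) = 5/70256592179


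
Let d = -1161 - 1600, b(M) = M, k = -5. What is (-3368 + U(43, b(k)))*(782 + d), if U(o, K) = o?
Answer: 6580175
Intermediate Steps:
d = -2761
(-3368 + U(43, b(k)))*(782 + d) = (-3368 + 43)*(782 - 2761) = -3325*(-1979) = 6580175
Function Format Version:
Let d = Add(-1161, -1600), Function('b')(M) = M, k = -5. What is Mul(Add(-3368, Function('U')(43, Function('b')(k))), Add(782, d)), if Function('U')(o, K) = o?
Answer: 6580175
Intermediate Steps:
d = -2761
Mul(Add(-3368, Function('U')(43, Function('b')(k))), Add(782, d)) = Mul(Add(-3368, 43), Add(782, -2761)) = Mul(-3325, -1979) = 6580175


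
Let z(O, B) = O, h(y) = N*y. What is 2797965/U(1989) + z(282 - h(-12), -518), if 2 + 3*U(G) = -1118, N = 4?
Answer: -1604859/224 ≈ -7164.5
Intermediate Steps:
h(y) = 4*y
U(G) = -1120/3 (U(G) = -⅔ + (⅓)*(-1118) = -⅔ - 1118/3 = -1120/3)
2797965/U(1989) + z(282 - h(-12), -518) = 2797965/(-1120/3) + (282 - 4*(-12)) = 2797965*(-3/1120) + (282 - 1*(-48)) = -1678779/224 + (282 + 48) = -1678779/224 + 330 = -1604859/224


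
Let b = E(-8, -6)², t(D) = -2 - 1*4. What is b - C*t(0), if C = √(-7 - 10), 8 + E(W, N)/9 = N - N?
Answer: 5184 + 6*I*√17 ≈ 5184.0 + 24.739*I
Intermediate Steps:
t(D) = -6 (t(D) = -2 - 4 = -6)
E(W, N) = -72 (E(W, N) = -72 + 9*(N - N) = -72 + 9*0 = -72 + 0 = -72)
b = 5184 (b = (-72)² = 5184)
C = I*√17 (C = √(-17) = I*√17 ≈ 4.1231*I)
b - C*t(0) = 5184 - I*√17*(-6) = 5184 - (-6)*I*√17 = 5184 + 6*I*√17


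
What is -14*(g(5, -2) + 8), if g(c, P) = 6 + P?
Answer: -168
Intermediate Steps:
-14*(g(5, -2) + 8) = -14*((6 - 2) + 8) = -14*(4 + 8) = -14*12 = -168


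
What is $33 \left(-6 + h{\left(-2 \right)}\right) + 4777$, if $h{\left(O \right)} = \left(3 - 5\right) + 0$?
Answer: $4513$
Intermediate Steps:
$h{\left(O \right)} = -2$ ($h{\left(O \right)} = -2 + 0 = -2$)
$33 \left(-6 + h{\left(-2 \right)}\right) + 4777 = 33 \left(-6 - 2\right) + 4777 = 33 \left(-8\right) + 4777 = -264 + 4777 = 4513$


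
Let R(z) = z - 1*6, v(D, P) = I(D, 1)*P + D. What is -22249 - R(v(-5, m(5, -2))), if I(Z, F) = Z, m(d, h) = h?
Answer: -22248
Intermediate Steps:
v(D, P) = D + D*P (v(D, P) = D*P + D = D + D*P)
R(z) = -6 + z (R(z) = z - 6 = -6 + z)
-22249 - R(v(-5, m(5, -2))) = -22249 - (-6 - 5*(1 - 2)) = -22249 - (-6 - 5*(-1)) = -22249 - (-6 + 5) = -22249 - 1*(-1) = -22249 + 1 = -22248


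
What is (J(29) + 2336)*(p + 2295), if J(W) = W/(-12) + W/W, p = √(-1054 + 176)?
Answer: 21431475/4 + 28015*I*√878/12 ≈ 5.3579e+6 + 69176.0*I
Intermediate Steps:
p = I*√878 (p = √(-878) = I*√878 ≈ 29.631*I)
J(W) = 1 - W/12 (J(W) = W*(-1/12) + 1 = -W/12 + 1 = 1 - W/12)
(J(29) + 2336)*(p + 2295) = ((1 - 1/12*29) + 2336)*(I*√878 + 2295) = ((1 - 29/12) + 2336)*(2295 + I*√878) = (-17/12 + 2336)*(2295 + I*√878) = 28015*(2295 + I*√878)/12 = 21431475/4 + 28015*I*√878/12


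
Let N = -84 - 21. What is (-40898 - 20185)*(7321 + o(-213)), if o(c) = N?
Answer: -440774928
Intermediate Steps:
N = -105
o(c) = -105
(-40898 - 20185)*(7321 + o(-213)) = (-40898 - 20185)*(7321 - 105) = -61083*7216 = -440774928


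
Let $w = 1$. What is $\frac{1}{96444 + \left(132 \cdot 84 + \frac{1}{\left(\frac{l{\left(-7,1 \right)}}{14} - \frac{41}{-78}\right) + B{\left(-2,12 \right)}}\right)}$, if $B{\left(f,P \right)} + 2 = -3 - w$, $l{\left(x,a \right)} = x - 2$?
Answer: $\frac{1670}{179578167} \approx 9.2996 \cdot 10^{-6}$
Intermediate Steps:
$l{\left(x,a \right)} = -2 + x$
$B{\left(f,P \right)} = -6$ ($B{\left(f,P \right)} = -2 - 4 = -6$)
$\frac{1}{96444 + \left(132 \cdot 84 + \frac{1}{\left(\frac{l{\left(-7,1 \right)}}{14} - \frac{41}{-78}\right) + B{\left(-2,12 \right)}}\right)} = \frac{1}{96444 + \left(132 \cdot 84 + \frac{1}{\left(\frac{-2 - 7}{14} - \frac{41}{-78}\right) - 6}\right)} = \frac{1}{96444 + \left(11088 + \frac{1}{\left(\left(-9\right) \frac{1}{14} - - \frac{41}{78}\right) - 6}\right)} = \frac{1}{96444 + \left(11088 + \frac{1}{\left(- \frac{9}{14} + \frac{41}{78}\right) - 6}\right)} = \frac{1}{96444 + \left(11088 + \frac{1}{- \frac{32}{273} - 6}\right)} = \frac{1}{96444 + \left(11088 + \frac{1}{- \frac{1670}{273}}\right)} = \frac{1}{96444 + \left(11088 - \frac{273}{1670}\right)} = \frac{1}{96444 + \frac{18516687}{1670}} = \frac{1}{\frac{179578167}{1670}} = \frac{1670}{179578167}$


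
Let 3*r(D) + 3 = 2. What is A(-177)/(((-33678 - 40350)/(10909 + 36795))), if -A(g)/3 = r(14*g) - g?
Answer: 6320780/18507 ≈ 341.53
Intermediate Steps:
r(D) = -⅓ (r(D) = -1 + (⅓)*2 = -1 + ⅔ = -⅓)
A(g) = 1 + 3*g (A(g) = -3*(-⅓ - g) = 1 + 3*g)
A(-177)/(((-33678 - 40350)/(10909 + 36795))) = (1 + 3*(-177))/(((-33678 - 40350)/(10909 + 36795))) = (1 - 531)/((-74028/47704)) = -530/((-74028*1/47704)) = -530/(-18507/11926) = -530*(-11926/18507) = 6320780/18507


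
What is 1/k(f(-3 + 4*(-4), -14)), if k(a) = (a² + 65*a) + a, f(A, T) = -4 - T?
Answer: 1/760 ≈ 0.0013158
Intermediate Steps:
k(a) = a² + 66*a
1/k(f(-3 + 4*(-4), -14)) = 1/((-4 - 1*(-14))*(66 + (-4 - 1*(-14)))) = 1/((-4 + 14)*(66 + (-4 + 14))) = 1/(10*(66 + 10)) = 1/(10*76) = 1/760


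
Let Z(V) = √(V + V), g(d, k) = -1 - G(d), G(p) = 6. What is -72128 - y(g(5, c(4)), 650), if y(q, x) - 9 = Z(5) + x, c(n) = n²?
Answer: -72787 - √10 ≈ -72790.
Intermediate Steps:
g(d, k) = -7 (g(d, k) = -1 - 1*6 = -1 - 6 = -7)
Z(V) = √2*√V (Z(V) = √(2*V) = √2*√V)
y(q, x) = 9 + x + √10 (y(q, x) = 9 + (√2*√5 + x) = 9 + (√10 + x) = 9 + (x + √10) = 9 + x + √10)
-72128 - y(g(5, c(4)), 650) = -72128 - (9 + 650 + √10) = -72128 - (659 + √10) = -72128 + (-659 - √10) = -72787 - √10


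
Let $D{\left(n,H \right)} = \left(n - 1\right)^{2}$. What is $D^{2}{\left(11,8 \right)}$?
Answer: $10000$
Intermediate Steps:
$D{\left(n,H \right)} = \left(-1 + n\right)^{2}$
$D^{2}{\left(11,8 \right)} = \left(\left(-1 + 11\right)^{2}\right)^{2} = \left(10^{2}\right)^{2} = 100^{2} = 10000$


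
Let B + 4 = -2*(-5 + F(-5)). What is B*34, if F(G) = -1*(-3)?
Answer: 0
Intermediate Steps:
F(G) = 3
B = 0 (B = -4 - 2*(-5 + 3) = -4 - 2*(-2) = -4 + 4 = 0)
B*34 = 0*34 = 0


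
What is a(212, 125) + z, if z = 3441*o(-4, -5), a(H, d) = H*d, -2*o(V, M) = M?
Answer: 70205/2 ≈ 35103.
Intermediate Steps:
o(V, M) = -M/2
z = 17205/2 (z = 3441*(-½*(-5)) = 3441*(5/2) = 17205/2 ≈ 8602.5)
a(212, 125) + z = 212*125 + 17205/2 = 26500 + 17205/2 = 70205/2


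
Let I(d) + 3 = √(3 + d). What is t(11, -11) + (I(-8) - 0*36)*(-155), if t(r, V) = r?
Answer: 476 - 155*I*√5 ≈ 476.0 - 346.59*I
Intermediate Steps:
I(d) = -3 + √(3 + d)
t(11, -11) + (I(-8) - 0*36)*(-155) = 11 + ((-3 + √(3 - 8)) - 0*36)*(-155) = 11 + ((-3 + √(-5)) - 1*0)*(-155) = 11 + ((-3 + I*√5) + 0)*(-155) = 11 + (-3 + I*√5)*(-155) = 11 + (465 - 155*I*√5) = 476 - 155*I*√5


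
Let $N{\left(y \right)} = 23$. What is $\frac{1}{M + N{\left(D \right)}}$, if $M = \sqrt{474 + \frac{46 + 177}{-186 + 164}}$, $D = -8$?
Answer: $\frac{506}{1433} - \frac{\sqrt{224510}}{1433} \approx 0.022453$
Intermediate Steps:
$M = \frac{\sqrt{224510}}{22}$ ($M = \sqrt{474 + \frac{223}{-22}} = \sqrt{474 + 223 \left(- \frac{1}{22}\right)} = \sqrt{474 - \frac{223}{22}} = \sqrt{\frac{10205}{22}} = \frac{\sqrt{224510}}{22} \approx 21.538$)
$\frac{1}{M + N{\left(D \right)}} = \frac{1}{\frac{\sqrt{224510}}{22} + 23} = \frac{1}{23 + \frac{\sqrt{224510}}{22}}$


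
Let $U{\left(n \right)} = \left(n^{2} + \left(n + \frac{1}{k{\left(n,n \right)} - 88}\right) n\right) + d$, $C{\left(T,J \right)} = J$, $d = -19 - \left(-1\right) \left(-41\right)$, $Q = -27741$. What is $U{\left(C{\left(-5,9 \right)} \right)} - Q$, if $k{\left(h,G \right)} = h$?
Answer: $\frac{2199588}{79} \approx 27843.0$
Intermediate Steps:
$d = -60$ ($d = -19 - 41 = -60$)
$U{\left(n \right)} = -60 + n^{2} + n \left(n + \frac{1}{-88 + n}\right)$ ($U{\left(n \right)} = \left(n^{2} + \left(n + \frac{1}{n - 88}\right) n\right) - 60 = \left(n^{2} + \left(n + \frac{1}{-88 + n}\right) n\right) - 60 = \left(n^{2} + n \left(n + \frac{1}{-88 + n}\right)\right) - 60 = -60 + n^{2} + n \left(n + \frac{1}{-88 + n}\right)$)
$U{\left(C{\left(-5,9 \right)} \right)} - Q = \frac{5280 - 176 \cdot 9^{2} - 531 + 2 \cdot 9^{3}}{-88 + 9} - -27741 = \frac{5280 - 14256 - 531 + 2 \cdot 729}{-79} + 27741 = - \frac{5280 - 14256 - 531 + 1458}{79} + 27741 = \left(- \frac{1}{79}\right) \left(-8049\right) + 27741 = \frac{8049}{79} + 27741 = \frac{2199588}{79}$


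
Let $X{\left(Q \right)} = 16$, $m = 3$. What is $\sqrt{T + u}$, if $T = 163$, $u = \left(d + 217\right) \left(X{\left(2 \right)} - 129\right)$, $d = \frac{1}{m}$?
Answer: $\frac{i \sqrt{219561}}{3} \approx 156.19 i$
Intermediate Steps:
$d = \frac{1}{3} \approx 0.33333$
$u = - \frac{73676}{3}$ ($u = \left(\frac{1}{3} + 217\right) \left(16 - 129\right) = \frac{652}{3} \left(-113\right) = - \frac{73676}{3} \approx -24559.0$)
$\sqrt{T + u} = \sqrt{163 - \frac{73676}{3}} = \sqrt{- \frac{73187}{3}} = \frac{i \sqrt{219561}}{3}$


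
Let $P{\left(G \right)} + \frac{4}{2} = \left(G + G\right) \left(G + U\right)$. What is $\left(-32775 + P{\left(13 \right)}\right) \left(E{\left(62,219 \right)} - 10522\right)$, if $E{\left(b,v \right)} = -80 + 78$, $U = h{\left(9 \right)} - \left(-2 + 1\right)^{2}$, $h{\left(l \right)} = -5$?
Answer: $343029780$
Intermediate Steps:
$U = -6$ ($U = -5 - \left(-2 + 1\right)^{2} = -5 - \left(-1\right)^{2} = -5 - 1 = -6$)
$E{\left(b,v \right)} = -2$
$P{\left(G \right)} = -2 + 2 G \left(-6 + G\right)$ ($P{\left(G \right)} = -2 + \left(G + G\right) \left(G - 6\right) = -2 + 2 G \left(-6 + G\right)$)
$\left(-32775 + P{\left(13 \right)}\right) \left(E{\left(62,219 \right)} - 10522\right) = \left(-32775 - \left(158 - 338\right)\right) \left(-2 - 10522\right) = \left(-32775 - -180\right) \left(-10524\right) = \left(-32775 + 180\right) \left(-10524\right) = \left(-32595\right) \left(-10524\right) = 343029780$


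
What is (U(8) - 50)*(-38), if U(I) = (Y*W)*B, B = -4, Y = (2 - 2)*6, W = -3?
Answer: 1900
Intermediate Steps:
Y = 0 (Y = 0*6 = 0)
U(I) = 0 (U(I) = (0*(-3))*(-4) = 0*(-4) = 0)
(U(8) - 50)*(-38) = (0 - 50)*(-38) = -50*(-38) = 1900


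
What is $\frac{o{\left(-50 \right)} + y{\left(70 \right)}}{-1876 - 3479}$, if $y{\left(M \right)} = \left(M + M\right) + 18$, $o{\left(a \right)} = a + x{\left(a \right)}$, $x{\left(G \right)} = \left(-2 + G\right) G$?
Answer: $- \frac{2708}{5355} \approx -0.5057$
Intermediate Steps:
$x{\left(G \right)} = G \left(-2 + G\right)$
$o{\left(a \right)} = a + a \left(-2 + a\right)$
$y{\left(M \right)} = 18 + 2 M$ ($y{\left(M \right)} = 2 M + 18 = 18 + 2 M$)
$\frac{o{\left(-50 \right)} + y{\left(70 \right)}}{-1876 - 3479} = \frac{- 50 \left(-1 - 50\right) + \left(18 + 2 \cdot 70\right)}{-1876 - 3479} = \frac{\left(-50\right) \left(-51\right) + \left(18 + 140\right)}{-5355} = \left(2550 + 158\right) \left(- \frac{1}{5355}\right) = 2708 \left(- \frac{1}{5355}\right) = - \frac{2708}{5355}$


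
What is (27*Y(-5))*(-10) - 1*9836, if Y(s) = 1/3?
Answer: -9926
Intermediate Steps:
Y(s) = 1/3
(27*Y(-5))*(-10) - 1*9836 = (27*(1/3))*(-10) - 1*9836 = 9*(-10) - 9836 = -90 - 9836 = -9926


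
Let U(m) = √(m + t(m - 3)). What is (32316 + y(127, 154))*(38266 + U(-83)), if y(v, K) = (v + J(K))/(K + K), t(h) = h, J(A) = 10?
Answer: 190439645845/154 + 129395045*I/308 ≈ 1.2366e+9 + 4.2011e+5*I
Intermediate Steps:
U(m) = √(-3 + 2*m) (U(m) = √(m + (m - 3)) = √(m + (-3 + m)) = √(-3 + 2*m))
y(v, K) = (10 + v)/(2*K) (y(v, K) = (v + 10)/(K + K) = (10 + v)/((2*K)) = (10 + v)*(1/(2*K)) = (10 + v)/(2*K))
(32316 + y(127, 154))*(38266 + U(-83)) = (32316 + (½)*(10 + 127)/154)*(38266 + √(-3 + 2*(-83))) = (32316 + (½)*(1/154)*137)*(38266 + √(-3 - 166)) = (32316 + 137/308)*(38266 + √(-169)) = 9953465*(38266 + 13*I)/308 = 190439645845/154 + 129395045*I/308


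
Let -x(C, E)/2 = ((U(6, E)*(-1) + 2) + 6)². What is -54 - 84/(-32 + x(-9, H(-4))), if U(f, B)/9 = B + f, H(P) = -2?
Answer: -21579/400 ≈ -53.948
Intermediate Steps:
U(f, B) = 9*B + 9*f (U(f, B) = 9*(B + f) = 9*B + 9*f)
x(C, E) = -2*(-46 - 9*E)² (x(C, E) = -2*(((9*E + 9*6)*(-1) + 2) + 6)² = -2*(((9*E + 54)*(-1) + 2) + 6)² = -2*(((54 + 9*E)*(-1) + 2) + 6)² = -2*(((-54 - 9*E) + 2) + 6)² = -2*((-52 - 9*E) + 6)² = -2*(-46 - 9*E)²)
-54 - 84/(-32 + x(-9, H(-4))) = -54 - 84/(-32 - 2*(46 + 9*(-2))²) = -54 - 84/(-32 - 2*(46 - 18)²) = -54 - 84/(-32 - 2*28²) = -54 - 84/(-32 - 2*784) = -54 - 84/(-32 - 1568) = -54 - 84/(-1600) = -54 - 1/1600*(-84) = -54 + 21/400 = -21579/400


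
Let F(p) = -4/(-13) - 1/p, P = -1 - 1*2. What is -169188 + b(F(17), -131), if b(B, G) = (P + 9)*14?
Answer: -169104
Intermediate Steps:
P = -3 (P = -1 - 2 = -3)
F(p) = 4/13 - 1/p (F(p) = -4*(-1/13) - 1/p = 4/13 - 1/p)
b(B, G) = 84 (b(B, G) = (-3 + 9)*14 = 6*14 = 84)
-169188 + b(F(17), -131) = -169188 + 84 = -169104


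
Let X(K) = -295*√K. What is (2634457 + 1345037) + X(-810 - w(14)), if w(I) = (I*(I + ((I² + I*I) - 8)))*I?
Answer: 3979494 - 295*I*√78818 ≈ 3.9795e+6 - 82820.0*I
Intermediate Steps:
w(I) = I²*(-8 + I + 2*I²) (w(I) = (I*(I + ((I² + I²) - 8)))*I = (I*(I + (2*I² - 8)))*I = (I*(I + (-8 + 2*I²)))*I = (I*(-8 + I + 2*I²))*I = I²*(-8 + I + 2*I²))
(2634457 + 1345037) + X(-810 - w(14)) = (2634457 + 1345037) - 295*√(-810 - 14²*(-8 + 14 + 2*14²)) = 3979494 - 295*√(-810 - 196*(-8 + 14 + 2*196)) = 3979494 - 295*√(-810 - 196*(-8 + 14 + 392)) = 3979494 - 295*√(-810 - 196*398) = 3979494 - 295*√(-810 - 1*78008) = 3979494 - 295*√(-810 - 78008) = 3979494 - 295*I*√78818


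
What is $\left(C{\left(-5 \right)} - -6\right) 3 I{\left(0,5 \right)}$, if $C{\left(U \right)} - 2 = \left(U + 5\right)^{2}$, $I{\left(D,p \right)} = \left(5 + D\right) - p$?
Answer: $0$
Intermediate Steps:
$I{\left(D,p \right)} = 5 + D - p$
$C{\left(U \right)} = 2 + \left(5 + U\right)^{2}$ ($C{\left(U \right)} = 2 + \left(U + 5\right)^{2} = 2 + \left(5 + U\right)^{2}$)
$\left(C{\left(-5 \right)} - -6\right) 3 I{\left(0,5 \right)} = \left(\left(2 + \left(5 - 5\right)^{2}\right) - -6\right) 3 \left(5 + 0 - 5\right) = \left(\left(2 + 0^{2}\right) + 6\right) 3 \left(5 + 0 - 5\right) = \left(\left(2 + 0\right) + 6\right) 3 \cdot 0 = \left(2 + 6\right) 3 \cdot 0 = 8 \cdot 3 \cdot 0 = 24 \cdot 0 = 0$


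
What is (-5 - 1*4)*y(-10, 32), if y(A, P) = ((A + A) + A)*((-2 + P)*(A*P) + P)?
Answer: -2583360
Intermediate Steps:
y(A, P) = 3*A*(P + A*P*(-2 + P)) (y(A, P) = (2*A + A)*(A*P*(-2 + P) + P) = (3*A)*(P + A*P*(-2 + P)) = 3*A*(P + A*P*(-2 + P)))
(-5 - 1*4)*y(-10, 32) = (-5 - 1*4)*(3*(-10)*32*(1 - 2*(-10) - 10*32)) = (-5 - 4)*(3*(-10)*32*(1 + 20 - 320)) = -27*(-10)*32*(-299) = -9*287040 = -2583360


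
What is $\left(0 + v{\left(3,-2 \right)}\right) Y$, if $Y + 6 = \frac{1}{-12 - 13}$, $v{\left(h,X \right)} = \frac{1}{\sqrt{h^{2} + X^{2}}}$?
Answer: $- \frac{151 \sqrt{13}}{325} \approx -1.6752$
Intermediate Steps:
$v{\left(h,X \right)} = \frac{1}{\sqrt{X^{2} + h^{2}}}$
$Y = - \frac{151}{25}$ ($Y = -6 + \frac{1}{-12 - 13} = -6 + \frac{1}{-25} = -6 - \frac{1}{25} = - \frac{151}{25} \approx -6.04$)
$\left(0 + v{\left(3,-2 \right)}\right) Y = \left(0 + \frac{1}{\sqrt{\left(-2\right)^{2} + 3^{2}}}\right) \left(- \frac{151}{25}\right) = \left(0 + \frac{1}{\sqrt{4 + 9}}\right) \left(- \frac{151}{25}\right) = \left(0 + \frac{1}{\sqrt{13}}\right) \left(- \frac{151}{25}\right) = \left(0 + \frac{\sqrt{13}}{13}\right) \left(- \frac{151}{25}\right) = \frac{\sqrt{13}}{13} \left(- \frac{151}{25}\right) = - \frac{151 \sqrt{13}}{325}$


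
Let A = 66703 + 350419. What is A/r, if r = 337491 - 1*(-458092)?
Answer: 417122/795583 ≈ 0.52430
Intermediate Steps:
r = 795583 (r = 337491 + 458092 = 795583)
A = 417122
A/r = 417122/795583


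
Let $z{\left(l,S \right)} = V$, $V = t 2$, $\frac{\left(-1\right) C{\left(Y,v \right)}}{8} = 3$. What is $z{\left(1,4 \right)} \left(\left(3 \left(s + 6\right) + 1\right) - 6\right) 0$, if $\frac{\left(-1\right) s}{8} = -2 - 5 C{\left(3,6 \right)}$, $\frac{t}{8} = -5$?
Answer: $0$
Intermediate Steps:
$t = -40$ ($t = 8 \left(-5\right) = -40$)
$C{\left(Y,v \right)} = -24$ ($C{\left(Y,v \right)} = \left(-8\right) 3 = -24$)
$s = -944$ ($s = - 8 \left(-2 - -120\right) = - 8 \left(-2 + 120\right) = \left(-8\right) 118 = -944$)
$V = -80$ ($V = \left(-40\right) 2 = -80$)
$z{\left(l,S \right)} = -80$
$z{\left(1,4 \right)} \left(\left(3 \left(s + 6\right) + 1\right) - 6\right) 0 = - 80 \left(\left(3 \left(-944 + 6\right) + 1\right) - 6\right) 0 = - 80 \left(\left(3 \left(-938\right) + 1\right) - 6\right) 0 = - 80 \left(\left(-2814 + 1\right) - 6\right) 0 = - 80 \left(-2813 - 6\right) 0 = \left(-80\right) \left(-2819\right) 0 = 225520 \cdot 0 = 0$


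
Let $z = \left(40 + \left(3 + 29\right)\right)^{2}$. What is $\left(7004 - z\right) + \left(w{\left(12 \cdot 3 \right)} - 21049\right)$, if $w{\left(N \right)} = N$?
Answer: $-19193$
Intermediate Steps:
$z = 5184$ ($z = \left(40 + 32\right)^{2} = 72^{2} = 5184$)
$\left(7004 - z\right) + \left(w{\left(12 \cdot 3 \right)} - 21049\right) = \left(7004 - 5184\right) + \left(12 \cdot 3 - 21049\right) = \left(7004 - 5184\right) + \left(36 - 21049\right) = 1820 - 21013 = -19193$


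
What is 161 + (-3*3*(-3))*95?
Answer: 2726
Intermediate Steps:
161 + (-3*3*(-3))*95 = 161 - 9*(-3)*95 = 161 + 27*95 = 161 + 2565 = 2726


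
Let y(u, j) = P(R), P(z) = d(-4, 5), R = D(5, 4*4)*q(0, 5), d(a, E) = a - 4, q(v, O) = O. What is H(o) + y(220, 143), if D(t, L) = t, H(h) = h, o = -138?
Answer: -146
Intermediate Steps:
d(a, E) = -4 + a
R = 25 (R = 5*5 = 25)
P(z) = -8 (P(z) = -4 - 4 = -8)
y(u, j) = -8
H(o) + y(220, 143) = -138 - 8 = -146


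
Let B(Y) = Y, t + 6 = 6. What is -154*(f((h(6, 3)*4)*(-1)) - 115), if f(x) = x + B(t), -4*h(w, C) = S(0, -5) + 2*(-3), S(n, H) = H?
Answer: 19404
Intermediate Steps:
t = 0 (t = -6 + 6 = 0)
h(w, C) = 11/4 (h(w, C) = -(-5 + 2*(-3))/4 = -(-5 - 6)/4 = -¼*(-11) = 11/4)
f(x) = x (f(x) = x + 0 = x)
-154*(f((h(6, 3)*4)*(-1)) - 115) = -154*(((11/4)*4)*(-1) - 115) = -154*(11*(-1) - 115) = -154*(-11 - 115) = -154*(-126) = 19404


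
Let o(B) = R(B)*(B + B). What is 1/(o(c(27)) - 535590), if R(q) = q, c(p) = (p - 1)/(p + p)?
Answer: -729/390444772 ≈ -1.8671e-6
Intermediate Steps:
c(p) = (-1 + p)/(2*p) (c(p) = (-1 + p)/((2*p)) = (-1 + p)*(1/(2*p)) = (-1 + p)/(2*p))
o(B) = 2*B**2 (o(B) = B*(B + B) = B*(2*B) = 2*B**2)
1/(o(c(27)) - 535590) = 1/(2*((1/2)*(-1 + 27)/27)**2 - 535590) = 1/(2*((1/2)*(1/27)*26)**2 - 535590) = 1/(2*(13/27)**2 - 535590) = 1/(2*(169/729) - 535590) = 1/(338/729 - 535590) = 1/(-390444772/729) = -729/390444772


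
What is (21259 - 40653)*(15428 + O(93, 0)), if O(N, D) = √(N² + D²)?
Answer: -301014274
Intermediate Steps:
O(N, D) = √(D² + N²)
(21259 - 40653)*(15428 + O(93, 0)) = (21259 - 40653)*(15428 + √(0² + 93²)) = -19394*(15428 + √(0 + 8649)) = -19394*(15428 + √8649) = -19394*(15428 + 93) = -19394*15521 = -301014274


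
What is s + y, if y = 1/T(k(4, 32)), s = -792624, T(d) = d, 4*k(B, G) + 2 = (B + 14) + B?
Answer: -3963119/5 ≈ -7.9262e+5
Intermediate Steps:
k(B, G) = 3 + B/2 (k(B, G) = -½ + ((B + 14) + B)/4 = -½ + ((14 + B) + B)/4 = -½ + (14 + 2*B)/4 = -½ + (7/2 + B/2) = 3 + B/2)
y = ⅕ (y = 1/(3 + (½)*4) = 1/(3 + 2) = 1/5 = ⅕ ≈ 0.20000)
s + y = -792624 + ⅕ = -3963119/5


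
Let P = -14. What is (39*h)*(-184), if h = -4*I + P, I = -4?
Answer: -14352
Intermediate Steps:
h = 2 (h = -4*(-4) - 14 = 16 - 14 = 2)
(39*h)*(-184) = (39*2)*(-184) = 78*(-184) = -14352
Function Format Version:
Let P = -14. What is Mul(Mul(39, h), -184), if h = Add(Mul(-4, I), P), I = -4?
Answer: -14352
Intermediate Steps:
h = 2 (h = Add(Mul(-4, -4), -14) = Add(16, -14) = 2)
Mul(Mul(39, h), -184) = Mul(Mul(39, 2), -184) = Mul(78, -184) = -14352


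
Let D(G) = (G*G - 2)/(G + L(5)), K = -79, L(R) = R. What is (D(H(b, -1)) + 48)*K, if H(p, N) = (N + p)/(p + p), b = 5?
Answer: -508286/135 ≈ -3765.1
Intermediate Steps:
H(p, N) = (N + p)/(2*p) (H(p, N) = (N + p)/((2*p)) = (N + p)*(1/(2*p)) = (N + p)/(2*p))
D(G) = (-2 + G²)/(5 + G) (D(G) = (G*G - 2)/(G + 5) = (G² - 2)/(5 + G) = (-2 + G²)/(5 + G))
(D(H(b, -1)) + 48)*K = ((-2 + ((½)*(-1 + 5)/5)²)/(5 + (½)*(-1 + 5)/5) + 48)*(-79) = ((-2 + ((½)*(⅕)*4)²)/(5 + (½)*(⅕)*4) + 48)*(-79) = ((-2 + (⅖)²)/(5 + ⅖) + 48)*(-79) = ((-2 + 4/25)/(27/5) + 48)*(-79) = ((5/27)*(-46/25) + 48)*(-79) = (-46/135 + 48)*(-79) = (6434/135)*(-79) = -508286/135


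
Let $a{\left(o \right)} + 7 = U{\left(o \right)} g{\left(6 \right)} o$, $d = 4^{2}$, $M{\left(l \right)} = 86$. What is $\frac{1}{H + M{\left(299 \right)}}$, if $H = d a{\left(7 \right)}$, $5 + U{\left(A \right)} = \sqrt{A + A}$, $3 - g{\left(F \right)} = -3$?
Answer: $- \frac{1693}{2571410} - \frac{168 \sqrt{14}}{1285705} \approx -0.0011473$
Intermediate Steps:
$g{\left(F \right)} = 6$ ($g{\left(F \right)} = 3 - -3 = 3 + 3 = 6$)
$U{\left(A \right)} = -5 + \sqrt{2} \sqrt{A}$ ($U{\left(A \right)} = -5 + \sqrt{A + A} = -5 + \sqrt{2 A} = -5 + \sqrt{2} \sqrt{A}$)
$d = 16$
$a{\left(o \right)} = -7 + o \left(-30 + 6 \sqrt{2} \sqrt{o}\right)$ ($a{\left(o \right)} = -7 + \left(-5 + \sqrt{2} \sqrt{o}\right) 6 o = -7 + \left(-30 + 6 \sqrt{2} \sqrt{o}\right) o = -7 + o \left(-30 + 6 \sqrt{2} \sqrt{o}\right)$)
$H = -3472 + 672 \sqrt{14}$ ($H = 16 \left(-7 + 6 \cdot 7 \left(-5 + \sqrt{2} \sqrt{7}\right)\right) = 16 \left(-7 + 6 \cdot 7 \left(-5 + \sqrt{14}\right)\right) = 16 \left(-7 - \left(210 - 42 \sqrt{14}\right)\right) = 16 \left(-217 + 42 \sqrt{14}\right) = -3472 + 672 \sqrt{14} \approx -957.61$)
$\frac{1}{H + M{\left(299 \right)}} = \frac{1}{\left(-3472 + 672 \sqrt{14}\right) + 86} = \frac{1}{-3386 + 672 \sqrt{14}}$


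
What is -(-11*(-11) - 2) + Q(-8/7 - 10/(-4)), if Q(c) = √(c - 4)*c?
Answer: -119 + 19*I*√518/196 ≈ -119.0 + 2.2063*I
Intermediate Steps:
Q(c) = c*√(-4 + c) (Q(c) = √(-4 + c)*c = c*√(-4 + c))
-(-11*(-11) - 2) + Q(-8/7 - 10/(-4)) = -(-11*(-11) - 2) + (-8/7 - 10/(-4))*√(-4 + (-8/7 - 10/(-4))) = -(121 - 2) + (-8*⅐ - 10*(-¼))*√(-4 + (-8*⅐ - 10*(-¼))) = -1*119 + (-8/7 + 5/2)*√(-4 + (-8/7 + 5/2)) = -119 + 19*√(-4 + 19/14)/14 = -119 + 19*√(-37/14)/14 = -119 + 19*(I*√518/14)/14 = -119 + 19*I*√518/196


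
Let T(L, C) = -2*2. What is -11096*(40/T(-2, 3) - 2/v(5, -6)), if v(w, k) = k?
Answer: 321784/3 ≈ 1.0726e+5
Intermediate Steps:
T(L, C) = -4
-11096*(40/T(-2, 3) - 2/v(5, -6)) = -11096*(40/(-4) - 2/(-6)) = -11096*(40*(-¼) - 2*(-⅙)) = -11096*(-10 + ⅓) = -11096*(-29/3) = 321784/3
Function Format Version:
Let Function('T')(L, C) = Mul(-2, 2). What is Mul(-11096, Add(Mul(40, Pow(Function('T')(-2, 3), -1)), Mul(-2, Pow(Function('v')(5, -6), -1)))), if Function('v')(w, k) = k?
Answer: Rational(321784, 3) ≈ 1.0726e+5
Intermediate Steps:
Function('T')(L, C) = -4
Mul(-11096, Add(Mul(40, Pow(Function('T')(-2, 3), -1)), Mul(-2, Pow(Function('v')(5, -6), -1)))) = Mul(-11096, Add(Mul(40, Pow(-4, -1)), Mul(-2, Pow(-6, -1)))) = Mul(-11096, Add(Mul(40, Rational(-1, 4)), Mul(-2, Rational(-1, 6)))) = Mul(-11096, Add(-10, Rational(1, 3))) = Mul(-11096, Rational(-29, 3)) = Rational(321784, 3)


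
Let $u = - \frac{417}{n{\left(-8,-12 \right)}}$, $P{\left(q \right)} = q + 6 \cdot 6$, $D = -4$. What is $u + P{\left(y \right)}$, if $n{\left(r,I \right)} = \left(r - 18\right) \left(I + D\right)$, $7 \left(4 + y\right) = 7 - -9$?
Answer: $\frac{96921}{2912} \approx 33.283$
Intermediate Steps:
$y = - \frac{12}{7}$ ($y = -4 + \frac{7 - -9}{7} = -4 + \frac{7 + 9}{7} = -4 + \frac{1}{7} \cdot 16 = -4 + \frac{16}{7} = - \frac{12}{7} \approx -1.7143$)
$P{\left(q \right)} = 36 + q$ ($P{\left(q \right)} = q + 36 = 36 + q$)
$n{\left(r,I \right)} = \left(-18 + r\right) \left(-4 + I\right)$ ($n{\left(r,I \right)} = \left(r - 18\right) \left(I - 4\right) = \left(-18 + r\right) \left(-4 + I\right)$)
$u = - \frac{417}{416}$ ($u = - \frac{417}{72 - -216 - -32 - -96} = - \frac{417}{72 + 216 + 32 + 96} = - \frac{417}{416} \approx -1.0024$)
$u + P{\left(y \right)} = - \frac{417}{416} + \left(36 - \frac{12}{7}\right) = - \frac{417}{416} + \frac{240}{7} = \frac{96921}{2912}$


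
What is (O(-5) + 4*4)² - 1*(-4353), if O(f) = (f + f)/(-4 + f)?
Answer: 376309/81 ≈ 4645.8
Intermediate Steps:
O(f) = 2*f/(-4 + f) (O(f) = (2*f)/(-4 + f) = 2*f/(-4 + f))
(O(-5) + 4*4)² - 1*(-4353) = (2*(-5)/(-4 - 5) + 4*4)² - 1*(-4353) = (2*(-5)/(-9) + 16)² + 4353 = (2*(-5)*(-⅑) + 16)² + 4353 = (10/9 + 16)² + 4353 = (154/9)² + 4353 = 23716/81 + 4353 = 376309/81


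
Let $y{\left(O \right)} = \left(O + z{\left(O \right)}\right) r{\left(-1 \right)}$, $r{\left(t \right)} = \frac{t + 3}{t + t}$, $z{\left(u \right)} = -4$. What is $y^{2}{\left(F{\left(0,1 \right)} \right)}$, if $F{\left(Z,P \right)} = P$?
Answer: $9$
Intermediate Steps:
$r{\left(t \right)} = \frac{3 + t}{2 t}$
$y{\left(O \right)} = 4 - O$ ($y{\left(O \right)} = \left(O - 4\right) \frac{3 - 1}{2 \left(-1\right)} = \left(-4 + O\right) \frac{1}{2} \left(-1\right) 2 = \left(-4 + O\right) \left(-1\right) = 4 - O$)
$y^{2}{\left(F{\left(0,1 \right)} \right)} = \left(4 - 1\right)^{2} = 3^{2} = 9$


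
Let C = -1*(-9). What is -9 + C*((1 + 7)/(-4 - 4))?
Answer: -18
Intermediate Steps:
C = 9
-9 + C*((1 + 7)/(-4 - 4)) = -9 + 9*((1 + 7)/(-4 - 4)) = -9 + 9*(8/(-8)) = -9 + 9*(8*(-⅛)) = -9 + 9*(-1) = -9 - 9 = -18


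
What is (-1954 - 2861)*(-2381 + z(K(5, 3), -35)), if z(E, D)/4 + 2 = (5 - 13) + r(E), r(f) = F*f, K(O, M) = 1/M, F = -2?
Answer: 11669955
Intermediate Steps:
r(f) = -2*f
z(E, D) = -40 - 8*E (z(E, D) = -8 + 4*((5 - 13) - 2*E) = -8 + 4*(-8 - 2*E) = -8 + (-32 - 8*E) = -40 - 8*E)
(-1954 - 2861)*(-2381 + z(K(5, 3), -35)) = (-1954 - 2861)*(-2381 + (-40 - 8/3)) = -4815*(-2381 + (-40 - 8*⅓)) = -4815*(-2381 + (-40 - 8/3)) = -4815*(-2381 - 128/3) = -4815*(-7271/3) = 11669955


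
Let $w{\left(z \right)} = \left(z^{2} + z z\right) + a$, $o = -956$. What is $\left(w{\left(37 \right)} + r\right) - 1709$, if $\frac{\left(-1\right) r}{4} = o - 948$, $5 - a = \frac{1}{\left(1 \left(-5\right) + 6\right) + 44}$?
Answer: $\frac{389249}{45} \approx 8650.0$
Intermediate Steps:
$a = \frac{224}{45}$ ($a = 5 - \frac{1}{\left(1 \left(-5\right) + 6\right) + 44} = 5 - \frac{1}{\left(-5 + 6\right) + 44} = 5 - \frac{1}{1 + 44} = 5 - \frac{1}{45} = \frac{224}{45} \approx 4.9778$)
$w{\left(z \right)} = \frac{224}{45} + 2 z^{2}$ ($w{\left(z \right)} = \left(z^{2} + z z\right) + \frac{224}{45} = \left(z^{2} + z^{2}\right) + \frac{224}{45} = 2 z^{2} + \frac{224}{45} = \frac{224}{45} + 2 z^{2}$)
$r = 7616$ ($r = - 4 \left(-956 - 948\right) = \left(-4\right) \left(-1904\right) = 7616$)
$\left(w{\left(37 \right)} + r\right) - 1709 = \left(\left(\frac{224}{45} + 2 \cdot 37^{2}\right) + 7616\right) - 1709 = \left(\left(\frac{224}{45} + 2 \cdot 1369\right) + 7616\right) - 1709 = \left(\left(\frac{224}{45} + 2738\right) + 7616\right) - 1709 = \left(\frac{123434}{45} + 7616\right) - 1709 = \frac{466154}{45} - 1709 = \frac{389249}{45}$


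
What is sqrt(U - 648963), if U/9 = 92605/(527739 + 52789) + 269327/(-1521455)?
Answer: 3*I*sqrt(20803452316952868264135785)/16985523620 ≈ 805.58*I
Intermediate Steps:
U = -10701363033/67942094480 (U = 9*(92605/(527739 + 52789) + 269327/(-1521455)) = 9*(92605/580528 + 269327*(-1/1521455)) = 9*(92605*(1/580528) - 269327/1521455) = 9*(92605/580528 - 269327/1521455) = 9*(-1189040337/67942094480) = -10701363033/67942094480 ≈ -0.15751)
sqrt(U - 648963) = sqrt(-10701363033/67942094480 - 648963) = sqrt(-44091916161387273/67942094480) = 3*I*sqrt(20803452316952868264135785)/16985523620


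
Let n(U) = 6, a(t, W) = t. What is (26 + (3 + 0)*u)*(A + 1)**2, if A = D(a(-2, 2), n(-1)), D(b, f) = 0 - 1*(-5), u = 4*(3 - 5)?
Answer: 72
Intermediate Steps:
u = -8 (u = 4*(-2) = -8)
D(b, f) = 5 (D(b, f) = 0 + 5 = 5)
A = 5
(26 + (3 + 0)*u)*(A + 1)**2 = (26 + (3 + 0)*(-8))*(5 + 1)**2 = (26 + 3*(-8))*6**2 = (26 - 24)*36 = 2*36 = 72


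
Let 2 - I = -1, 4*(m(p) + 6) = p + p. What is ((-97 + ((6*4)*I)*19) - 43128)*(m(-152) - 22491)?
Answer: 944838061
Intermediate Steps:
m(p) = -6 + p/2 (m(p) = -6 + (p + p)/4 = -6 + (2*p)/4 = -6 + p/2)
I = 3 (I = 2 - 1*(-1) = 2 + 1 = 3)
((-97 + ((6*4)*I)*19) - 43128)*(m(-152) - 22491) = ((-97 + ((6*4)*3)*19) - 43128)*((-6 + (1/2)*(-152)) - 22491) = ((-97 + (24*3)*19) - 43128)*((-6 - 76) - 22491) = ((-97 + 72*19) - 43128)*(-82 - 22491) = ((-97 + 1368) - 43128)*(-22573) = (1271 - 43128)*(-22573) = -41857*(-22573) = 944838061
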